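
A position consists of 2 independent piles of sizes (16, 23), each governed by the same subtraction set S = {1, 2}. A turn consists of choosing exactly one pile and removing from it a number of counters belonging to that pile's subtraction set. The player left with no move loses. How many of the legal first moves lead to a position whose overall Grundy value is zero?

All piles use S = {1, 2}:
G(0) = 0
G(1) = mex{0} = 1
G(2) = mex{1,0} = 2
G(3) = mex{2,1} = 0
G(4) = mex{0,2} = 1
G(5) = mex{1,0} = 2
G(6) = mex{2,1} = 0
G(7) = mex{0,2} = 1
G(8) = mex{1,0} = 2
G(9) = mex{2,1} = 0
G(10) = mex{0,2} = 1
G(11) = mex{1,0} = 2
G(12) = mex{2,1} = 0
G(13) = mex{0,2} = 1
G(14) = mex{1,0} = 2
G(15) = mex{2,1} = 0
G(16) = mex{0,2} = 1
G(17) = mex{1,0} = 2
G(18) = mex{2,1} = 0
G(19) = mex{0,2} = 1
G(20) = mex{1,0} = 2
G(21) = mex{2,1} = 0
G(22) = mex{0,2} = 1
G(23) = mex{1,0} = 2
Pile A: G(16) = 1.
Pile B: G(23) = 2.
Combined Grundy value = 1 ⊕ 2 = 3.
A winning move leaves total XOR = 0, i.e. changes one component's Grundy value g to g ⊕ X where X is the current total.
Pile A: need g' = 1⊕3 = 2. Options: 16−1→G=0, 16−2→G=2. Hits: 1.
Pile B: need g' = 2⊕3 = 1. Options: 23−1→G=1, 23−2→G=0. Hits: 1.

2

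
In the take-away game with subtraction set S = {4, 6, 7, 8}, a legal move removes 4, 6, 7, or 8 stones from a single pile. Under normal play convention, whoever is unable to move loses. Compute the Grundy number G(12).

n :  0  1  2  3  4  5  6  7  8  9 10 11 12
G :  0  0  0  0  1  1  1  1  2  2  2  2  0

0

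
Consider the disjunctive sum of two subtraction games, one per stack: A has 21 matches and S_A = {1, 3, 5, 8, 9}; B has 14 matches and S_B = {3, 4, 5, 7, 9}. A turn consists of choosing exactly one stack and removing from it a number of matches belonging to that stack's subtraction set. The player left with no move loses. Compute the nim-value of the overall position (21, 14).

Stack A, S = {1, 3, 5, 8, 9}:
G(0) = 0
G(1) = mex{0} = 1
G(2) = mex{1} = 0
G(3) = mex{0,0} = 1
G(4) = mex{1,1} = 0
G(5) = mex{0,0,0} = 1
G(6) = mex{1,1,1} = 0
G(7) = mex{0,0,0} = 1
G(8) = mex{1,1,1,0} = 2
G(9) = mex{2,0,0,1,0} = 3
G(10) = mex{3,1,1,0,1} = 2
G(11) = mex{2,2,0,1,0} = 3
G(12) = mex{3,3,1,0,1} = 2
G(13) = mex{2,2,2,1,0} = 3
G(14) = mex{3,3,3,0,1} = 2
G(15) = mex{2,2,2,1,0} = 3
G(16) = mex{3,3,3,2,1} = 0
G(17) = mex{0,2,2,3,2} = 1
G(18) = mex{1,3,3,2,3} = 0
G(19) = mex{0,0,2,3,2} = 1
G(20) = mex{1,1,3,2,3} = 0
G(21) = mex{0,0,0,3,2} = 1
G_A(21) = 1.
Stack B, S = {3, 4, 5, 7, 9}:
n :  0  1  2  3  4  5  6  7  8  9 10 11 12 13 14
G :  0  0  0  1  1  1  2  2  2  3  3  3  0  0  0
G_B(14) = 0.
Combined Grundy value = 1 ⊕ 0 = 1.

1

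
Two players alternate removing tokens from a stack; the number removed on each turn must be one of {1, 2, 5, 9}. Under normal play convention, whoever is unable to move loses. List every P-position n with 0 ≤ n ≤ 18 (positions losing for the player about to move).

0, 3, 6, 10, 13, 16

G(0) = 0
G(1) = mex{0} = 1
G(2) = mex{1,0} = 2
G(3) = mex{2,1} = 0
G(4) = mex{0,2} = 1
G(5) = mex{1,0,0} = 2
G(6) = mex{2,1,1} = 0
G(7) = mex{0,2,2} = 1
G(8) = mex{1,0,0} = 2
G(9) = mex{2,1,1,0} = 3
G(10) = mex{3,2,2,1} = 0
G(11) = mex{0,3,0,2} = 1
G(12) = mex{1,0,1,0} = 2
G(13) = mex{2,1,2,1} = 0
G(14) = mex{0,2,3,2} = 1
G(15) = mex{1,0,0,0} = 2
G(16) = mex{2,1,1,1} = 0
G(17) = mex{0,2,2,2} = 1
G(18) = mex{1,0,0,3} = 2
P-positions are exactly the n with G(n) = 0.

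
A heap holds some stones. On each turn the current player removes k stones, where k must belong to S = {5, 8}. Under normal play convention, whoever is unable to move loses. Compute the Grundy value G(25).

2

G(0) = 0
G(1) = mex{} = 0
G(2) = mex{} = 0
G(3) = mex{} = 0
G(4) = mex{} = 0
G(5) = mex{0} = 1
G(6) = mex{0} = 1
G(7) = mex{0} = 1
G(8) = mex{0,0} = 1
G(9) = mex{0,0} = 1
G(10) = mex{1,0} = 2
G(11) = mex{1,0} = 2
G(12) = mex{1,0} = 2
G(13) = mex{1,1} = 0
G(14) = mex{1,1} = 0
G(15) = mex{2,1} = 0
G(16) = mex{2,1} = 0
G(17) = mex{2,1} = 0
G(18) = mex{0,2} = 1
G(19) = mex{0,2} = 1
G(20) = mex{0,2} = 1
G(21) = mex{0,0} = 1
G(22) = mex{0,0} = 1
G(23) = mex{1,0} = 2
G(24) = mex{1,0} = 2
G(25) = mex{1,0} = 2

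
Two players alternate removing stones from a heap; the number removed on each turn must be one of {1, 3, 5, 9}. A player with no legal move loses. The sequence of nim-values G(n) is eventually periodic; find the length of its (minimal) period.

n :  0  1  2  3  4  5  6  7  8  9 10 11 12 13 14
G :  0  1  0  1  0  1  0  1  0  1  0  1  0  1  0
G(n+2) = G(n) holds for n = 0,…,8 (a full window of length max(S) = 9), so the sequence is purely periodic with period 2.

2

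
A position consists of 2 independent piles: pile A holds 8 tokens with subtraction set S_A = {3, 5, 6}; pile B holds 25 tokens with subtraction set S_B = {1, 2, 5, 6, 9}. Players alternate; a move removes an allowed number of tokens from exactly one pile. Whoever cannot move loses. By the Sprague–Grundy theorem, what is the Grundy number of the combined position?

3

Pile A, S = {3, 5, 6}:
n : 0 1 2 3 4 5 6 7 8
G : 0 0 0 1 1 1 2 2 2
G_A(8) = 2.
Pile B, S = {1, 2, 5, 6, 9}:
G(0) = 0
G(1) = mex{0} = 1
G(2) = mex{1,0} = 2
G(3) = mex{2,1} = 0
G(4) = mex{0,2} = 1
G(5) = mex{1,0,0} = 2
G(6) = mex{2,1,1,0} = 3
G(7) = mex{3,2,2,1} = 0
G(8) = mex{0,3,0,2} = 1
G(9) = mex{1,0,1,0,0} = 2
G(10) = mex{2,1,2,1,1} = 0
G(11) = mex{0,2,3,2,2} = 1
G(12) = mex{1,0,0,3,0} = 2
G(13) = mex{2,1,1,0,1} = 3
G(14) = mex{3,2,2,1,2} = 0
G(15) = mex{0,3,0,2,3} = 1
G(16) = mex{1,0,1,0,0} = 2
G(17) = mex{2,1,2,1,1} = 0
G(18) = mex{0,2,3,2,2} = 1
G(19) = mex{1,0,0,3,0} = 2
G(20) = mex{2,1,1,0,1} = 3
G(21) = mex{3,2,2,1,2} = 0
G(22) = mex{0,3,0,2,3} = 1
G(23) = mex{1,0,1,0,0} = 2
G(24) = mex{2,1,2,1,1} = 0
G(25) = mex{0,2,3,2,2} = 1
G_B(25) = 1.
Combined Grundy value = 2 ⊕ 1 = 3.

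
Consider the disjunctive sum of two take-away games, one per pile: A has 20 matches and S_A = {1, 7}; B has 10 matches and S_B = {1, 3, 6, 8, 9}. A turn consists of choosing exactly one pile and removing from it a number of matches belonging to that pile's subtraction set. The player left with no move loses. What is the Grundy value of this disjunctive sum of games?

2

Pile A, S = {1, 7}:
n :  0  1  2  3  4  5  6  7  8  9 10 11 12 13 14 15 16 17 18 19 20
G :  0  1  0  1  0  1  0  1  0  1  0  1  0  1  0  1  0  1  0  1  0
G_A(20) = 0.
Pile B, S = {1, 3, 6, 8, 9}:
G(0) = 0
G(1) = mex{0} = 1
G(2) = mex{1} = 0
G(3) = mex{0,0} = 1
G(4) = mex{1,1} = 0
G(5) = mex{0,0} = 1
G(6) = mex{1,1,0} = 2
G(7) = mex{2,0,1} = 3
G(8) = mex{3,1,0,0} = 2
G(9) = mex{2,2,1,1,0} = 3
G(10) = mex{3,3,0,0,1} = 2
G_B(10) = 2.
Combined Grundy value = 0 ⊕ 2 = 2.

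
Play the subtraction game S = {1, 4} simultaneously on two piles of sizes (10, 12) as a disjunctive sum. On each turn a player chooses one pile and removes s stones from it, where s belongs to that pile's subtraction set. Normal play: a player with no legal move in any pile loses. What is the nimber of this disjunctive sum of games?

All piles use S = {1, 4}:
n :  0  1  2  3  4  5  6  7  8  9 10 11 12
G :  0  1  0  1  2  0  1  0  1  2  0  1  0
Pile A: G(10) = 0.
Pile B: G(12) = 0.
Combined Grundy value = 0 ⊕ 0 = 0.

0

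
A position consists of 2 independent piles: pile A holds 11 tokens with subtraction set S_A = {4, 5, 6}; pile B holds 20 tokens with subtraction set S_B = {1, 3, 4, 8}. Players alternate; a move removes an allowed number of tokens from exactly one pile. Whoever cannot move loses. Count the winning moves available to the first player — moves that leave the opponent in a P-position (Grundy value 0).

1

Pile A, S = {4, 5, 6}:
n :  0  1  2  3  4  5  6  7  8  9 10 11
G :  0  0  0  0  1  1  1  1  2  2  0  0
G_A(11) = 0.
Pile B, S = {1, 3, 4, 8}:
n :  0  1  2  3  4  5  6  7  8  9 10 11 12 13 14 15 16 17 18 19 20
G :  0  1  0  1  2  3  2  0  1  0  1  2  3  2  0  1  0  1  2  3  2
G_B(20) = 2.
Combined Grundy value = 0 ⊕ 2 = 2.
A winning move leaves total XOR = 0, i.e. changes one component's Grundy value g to g ⊕ X where X is the current total.
Pile A: need g' = 0⊕2 = 2. Options: 11−4→G=1, 11−5→G=1, 11−6→G=1. Hits: 0.
Pile B: need g' = 2⊕2 = 0. Options: 20−1→G=3, 20−3→G=1, 20−4→G=0, 20−8→G=3. Hits: 1.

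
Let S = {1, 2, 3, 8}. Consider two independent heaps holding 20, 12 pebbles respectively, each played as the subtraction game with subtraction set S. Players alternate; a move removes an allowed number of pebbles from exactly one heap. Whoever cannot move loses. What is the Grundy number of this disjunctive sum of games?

All heaps use S = {1, 2, 3, 8}:
G(0) = 0
G(1) = mex{0} = 1
G(2) = mex{1,0} = 2
G(3) = mex{2,1,0} = 3
G(4) = mex{3,2,1} = 0
G(5) = mex{0,3,2} = 1
G(6) = mex{1,0,3} = 2
G(7) = mex{2,1,0} = 3
G(8) = mex{3,2,1,0} = 4
G(9) = mex{4,3,2,1} = 0
G(10) = mex{0,4,3,2} = 1
G(11) = mex{1,0,4,3} = 2
G(12) = mex{2,1,0,0} = 3
G(13) = mex{3,2,1,1} = 0
G(14) = mex{0,3,2,2} = 1
G(15) = mex{1,0,3,3} = 2
G(16) = mex{2,1,0,4} = 3
G(17) = mex{3,2,1,0} = 4
G(18) = mex{4,3,2,1} = 0
G(19) = mex{0,4,3,2} = 1
G(20) = mex{1,0,4,3} = 2
Heap A: G(20) = 2.
Heap B: G(12) = 3.
Combined Grundy value = 2 ⊕ 3 = 1.

1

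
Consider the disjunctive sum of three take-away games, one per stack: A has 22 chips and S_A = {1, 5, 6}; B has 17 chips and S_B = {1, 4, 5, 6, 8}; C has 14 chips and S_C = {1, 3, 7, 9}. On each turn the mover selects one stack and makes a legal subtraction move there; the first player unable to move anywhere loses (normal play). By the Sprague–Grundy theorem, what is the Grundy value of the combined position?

Stack A, S = {1, 5, 6}:
G(0) = 0
G(1) = mex{0} = 1
G(2) = mex{1} = 0
G(3) = mex{0} = 1
G(4) = mex{1} = 0
G(5) = mex{0,0} = 1
G(6) = mex{1,1,0} = 2
G(7) = mex{2,0,1} = 3
G(8) = mex{3,1,0} = 2
G(9) = mex{2,0,1} = 3
G(10) = mex{3,1,0} = 2
G(11) = mex{2,2,1} = 0
G(12) = mex{0,3,2} = 1
G(13) = mex{1,2,3} = 0
G(14) = mex{0,3,2} = 1
G(15) = mex{1,2,3} = 0
G(16) = mex{0,0,2} = 1
G(17) = mex{1,1,0} = 2
G(18) = mex{2,0,1} = 3
G(19) = mex{3,1,0} = 2
G(20) = mex{2,0,1} = 3
G(21) = mex{3,1,0} = 2
G(22) = mex{2,2,1} = 0
G_A(22) = 0.
Stack B, S = {1, 4, 5, 6, 8}:
n :  0  1  2  3  4  5  6  7  8  9 10 11 12 13 14 15 16 17
G :  0  1  0  1  2  3  2  3  4  0  1  0  1  2  3  2  3  4
G_B(17) = 4.
Stack C, S = {1, 3, 7, 9}:
G(0) = 0
G(1) = mex{0} = 1
G(2) = mex{1} = 0
G(3) = mex{0,0} = 1
G(4) = mex{1,1} = 0
G(5) = mex{0,0} = 1
G(6) = mex{1,1} = 0
G(7) = mex{0,0,0} = 1
G(8) = mex{1,1,1} = 0
G(9) = mex{0,0,0,0} = 1
G(10) = mex{1,1,1,1} = 0
G(11) = mex{0,0,0,0} = 1
G(12) = mex{1,1,1,1} = 0
G(13) = mex{0,0,0,0} = 1
G(14) = mex{1,1,1,1} = 0
G_C(14) = 0.
Combined Grundy value = 0 ⊕ 4 ⊕ 0 = 4.

4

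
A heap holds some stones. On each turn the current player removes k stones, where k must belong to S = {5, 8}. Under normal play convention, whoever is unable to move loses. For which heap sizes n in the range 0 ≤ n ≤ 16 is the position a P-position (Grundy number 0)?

0, 1, 2, 3, 4, 13, 14, 15, 16

G(0) = 0
G(1) = mex{} = 0
G(2) = mex{} = 0
G(3) = mex{} = 0
G(4) = mex{} = 0
G(5) = mex{0} = 1
G(6) = mex{0} = 1
G(7) = mex{0} = 1
G(8) = mex{0,0} = 1
G(9) = mex{0,0} = 1
G(10) = mex{1,0} = 2
G(11) = mex{1,0} = 2
G(12) = mex{1,0} = 2
G(13) = mex{1,1} = 0
G(14) = mex{1,1} = 0
G(15) = mex{2,1} = 0
G(16) = mex{2,1} = 0
P-positions are exactly the n with G(n) = 0.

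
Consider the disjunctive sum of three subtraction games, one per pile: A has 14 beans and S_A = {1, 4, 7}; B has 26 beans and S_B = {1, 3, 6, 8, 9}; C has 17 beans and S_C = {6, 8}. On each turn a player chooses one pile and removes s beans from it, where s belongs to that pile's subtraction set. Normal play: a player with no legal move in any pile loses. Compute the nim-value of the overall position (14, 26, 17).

5

Pile A, S = {1, 4, 7}:
G(0) = 0
G(1) = mex{0} = 1
G(2) = mex{1} = 0
G(3) = mex{0} = 1
G(4) = mex{1,0} = 2
G(5) = mex{2,1} = 0
G(6) = mex{0,0} = 1
G(7) = mex{1,1,0} = 2
G(8) = mex{2,2,1} = 0
G(9) = mex{0,0,0} = 1
G(10) = mex{1,1,1} = 0
G(11) = mex{0,2,2} = 1
G(12) = mex{1,0,0} = 2
G(13) = mex{2,1,1} = 0
G(14) = mex{0,0,2} = 1
G_A(14) = 1.
Pile B, S = {1, 3, 6, 8, 9}:
G(0) = 0
G(1) = mex{0} = 1
G(2) = mex{1} = 0
G(3) = mex{0,0} = 1
G(4) = mex{1,1} = 0
G(5) = mex{0,0} = 1
G(6) = mex{1,1,0} = 2
G(7) = mex{2,0,1} = 3
G(8) = mex{3,1,0,0} = 2
G(9) = mex{2,2,1,1,0} = 3
G(10) = mex{3,3,0,0,1} = 2
G(11) = mex{2,2,1,1,0} = 3
G(12) = mex{3,3,2,0,1} = 4
G(13) = mex{4,2,3,1,0} = 5
G(14) = mex{5,3,2,2,1} = 0
G(15) = mex{0,4,3,3,2} = 1
G(16) = mex{1,5,2,2,3} = 0
G(17) = mex{0,0,3,3,2} = 1
G(18) = mex{1,1,4,2,3} = 0
G(19) = mex{0,0,5,3,2} = 1
G(20) = mex{1,1,0,4,3} = 2
G(21) = mex{2,0,1,5,4} = 3
G(22) = mex{3,1,0,0,5} = 2
G(23) = mex{2,2,1,1,0} = 3
G(24) = mex{3,3,0,0,1} = 2
G(25) = mex{2,2,1,1,0} = 3
G(26) = mex{3,3,2,0,1} = 4
G_B(26) = 4.
Pile C, S = {6, 8}:
G(0) = 0
G(1) = mex{} = 0
G(2) = mex{} = 0
G(3) = mex{} = 0
G(4) = mex{} = 0
G(5) = mex{} = 0
G(6) = mex{0} = 1
G(7) = mex{0} = 1
G(8) = mex{0,0} = 1
G(9) = mex{0,0} = 1
G(10) = mex{0,0} = 1
G(11) = mex{0,0} = 1
G(12) = mex{1,0} = 2
G(13) = mex{1,0} = 2
G(14) = mex{1,1} = 0
G(15) = mex{1,1} = 0
G(16) = mex{1,1} = 0
G(17) = mex{1,1} = 0
G_C(17) = 0.
Combined Grundy value = 1 ⊕ 4 ⊕ 0 = 5.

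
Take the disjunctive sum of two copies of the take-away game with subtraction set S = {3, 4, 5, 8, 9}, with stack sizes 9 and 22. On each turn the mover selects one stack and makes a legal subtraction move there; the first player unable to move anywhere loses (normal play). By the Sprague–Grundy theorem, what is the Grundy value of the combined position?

0

All stacks use S = {3, 4, 5, 8, 9}:
G(0) = 0
G(1) = mex{} = 0
G(2) = mex{} = 0
G(3) = mex{0} = 1
G(4) = mex{0,0} = 1
G(5) = mex{0,0,0} = 1
G(6) = mex{1,0,0} = 2
G(7) = mex{1,1,0} = 2
G(8) = mex{1,1,1,0} = 2
G(9) = mex{2,1,1,0,0} = 3
G(10) = mex{2,2,1,0,0} = 3
G(11) = mex{2,2,2,1,0} = 3
G(12) = mex{3,2,2,1,1} = 0
G(13) = mex{3,3,2,1,1} = 0
G(14) = mex{3,3,3,2,1} = 0
G(15) = mex{0,3,3,2,2} = 1
G(16) = mex{0,0,3,2,2} = 1
G(17) = mex{0,0,0,3,2} = 1
G(18) = mex{1,0,0,3,3} = 2
G(19) = mex{1,1,0,3,3} = 2
G(20) = mex{1,1,1,0,3} = 2
G(21) = mex{2,1,1,0,0} = 3
G(22) = mex{2,2,1,0,0} = 3
Stack A: G(9) = 3.
Stack B: G(22) = 3.
Combined Grundy value = 3 ⊕ 3 = 0.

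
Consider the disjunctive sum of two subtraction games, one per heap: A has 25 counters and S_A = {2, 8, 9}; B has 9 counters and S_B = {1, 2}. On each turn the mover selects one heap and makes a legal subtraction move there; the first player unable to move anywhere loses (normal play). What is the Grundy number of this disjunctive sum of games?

Heap A, S = {2, 8, 9}:
G(0) = 0
G(1) = mex{} = 0
G(2) = mex{0} = 1
G(3) = mex{0} = 1
G(4) = mex{1} = 0
G(5) = mex{1} = 0
G(6) = mex{0} = 1
G(7) = mex{0} = 1
G(8) = mex{1,0} = 2
G(9) = mex{1,0,0} = 2
G(10) = mex{2,1,0} = 3
G(11) = mex{2,1,1} = 0
G(12) = mex{3,0,1} = 2
G(13) = mex{0,0,0} = 1
G(14) = mex{2,1,0} = 3
G(15) = mex{1,1,1} = 0
G(16) = mex{3,2,1} = 0
G(17) = mex{0,2,2} = 1
G(18) = mex{0,3,2} = 1
G(19) = mex{1,0,3} = 2
G(20) = mex{1,2,0} = 3
G(21) = mex{2,1,2} = 0
G(22) = mex{3,3,1} = 0
G(23) = mex{0,0,3} = 1
G(24) = mex{0,0,0} = 1
G(25) = mex{1,1,0} = 2
G_A(25) = 2.
Heap B, S = {1, 2}:
n : 0 1 2 3 4 5 6 7 8 9
G : 0 1 2 0 1 2 0 1 2 0
G_B(9) = 0.
Combined Grundy value = 2 ⊕ 0 = 2.

2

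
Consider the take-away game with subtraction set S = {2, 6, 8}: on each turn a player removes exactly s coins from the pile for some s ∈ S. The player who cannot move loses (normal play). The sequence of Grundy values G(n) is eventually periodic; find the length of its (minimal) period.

14

G(0) = 0
G(1) = mex{} = 0
G(2) = mex{0} = 1
G(3) = mex{0} = 1
G(4) = mex{1} = 0
G(5) = mex{1} = 0
G(6) = mex{0,0} = 1
G(7) = mex{0,0} = 1
G(8) = mex{1,1,0} = 2
G(9) = mex{1,1,0} = 2
G(10) = mex{2,0,1} = 3
G(11) = mex{2,0,1} = 3
G(12) = mex{3,1,0} = 2
G(13) = mex{3,1,0} = 2
G(14) = mex{2,2,1} = 0
G(15) = mex{2,2,1} = 0
G(16) = mex{0,3,2} = 1
G(17) = mex{0,3,2} = 1
G(18) = mex{1,2,3} = 0
G(19) = mex{1,2,3} = 0
G(20) = mex{0,0,2} = 1
G(21) = mex{0,0,2} = 1
G(22) = mex{1,1,0} = 2
G(23) = mex{1,1,0} = 2
G(24) = mex{2,0,1} = 3
G(25) = mex{2,0,1} = 3
G(26) = mex{3,1,0} = 2
G(27) = mex{3,1,0} = 2
G(28) = mex{2,2,1} = 0
G(29) = mex{2,2,1} = 0
G(n+14) = G(n) holds for n = 0,…,7 (a full window of length max(S) = 8), so the sequence is purely periodic with period 14.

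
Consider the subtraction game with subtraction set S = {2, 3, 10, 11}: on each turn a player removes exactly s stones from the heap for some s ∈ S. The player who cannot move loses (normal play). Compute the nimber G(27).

0

n :  0  1  2  3  4  5  6  7  8  9 10 11 12 13 14 15 16 17 18 19 20 21 22 23 24 25 26 27
G :  0  0  1  1  2  0  0  1  1  2  2  3  3  0  0  1  1  2  0  0  1  1  2  2  3  3  0  0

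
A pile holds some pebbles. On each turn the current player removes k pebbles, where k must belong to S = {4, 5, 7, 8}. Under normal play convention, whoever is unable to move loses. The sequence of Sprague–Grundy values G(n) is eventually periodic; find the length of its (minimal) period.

12

G(0) = 0
G(1) = mex{} = 0
G(2) = mex{} = 0
G(3) = mex{} = 0
G(4) = mex{0} = 1
G(5) = mex{0,0} = 1
G(6) = mex{0,0} = 1
G(7) = mex{0,0,0} = 1
G(8) = mex{1,0,0,0} = 2
G(9) = mex{1,1,0,0} = 2
G(10) = mex{1,1,0,0} = 2
G(11) = mex{1,1,1,0} = 2
G(12) = mex{2,1,1,1} = 0
G(13) = mex{2,2,1,1} = 0
G(14) = mex{2,2,1,1} = 0
G(15) = mex{2,2,2,1} = 0
G(16) = mex{0,2,2,2} = 1
G(17) = mex{0,0,2,2} = 1
G(18) = mex{0,0,2,2} = 1
G(19) = mex{0,0,0,2} = 1
G(20) = mex{1,0,0,0} = 2
G(21) = mex{1,1,0,0} = 2
G(22) = mex{1,1,0,0} = 2
G(23) = mex{1,1,1,0} = 2
G(24) = mex{2,1,1,1} = 0
G(25) = mex{2,2,1,1} = 0
G(n+12) = G(n) holds for n = 0,…,7 (a full window of length max(S) = 8), so the sequence is purely periodic with period 12.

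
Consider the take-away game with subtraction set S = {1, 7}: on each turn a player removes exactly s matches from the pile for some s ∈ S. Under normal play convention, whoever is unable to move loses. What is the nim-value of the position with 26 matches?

n :  0  1  2  3  4  5  6  7  8  9 10 11 12 13 14 15 16 17 18 19 20 21 22 23 24 25 26
G :  0  1  0  1  0  1  0  1  0  1  0  1  0  1  0  1  0  1  0  1  0  1  0  1  0  1  0

0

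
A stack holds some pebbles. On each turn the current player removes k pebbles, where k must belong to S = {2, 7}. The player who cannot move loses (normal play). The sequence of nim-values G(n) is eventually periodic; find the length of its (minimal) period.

n :  0  1  2  3  4  5  6  7  8  9 10 11 12 13 14 15 16 17 18 19
G :  0  0  1  1  0  0  1  1  2  0  0  1  1  0  0  1  1  2  0  0
G(n+9) = G(n) holds for n = 0,…,6 (a full window of length max(S) = 7), so the sequence is purely periodic with period 9.

9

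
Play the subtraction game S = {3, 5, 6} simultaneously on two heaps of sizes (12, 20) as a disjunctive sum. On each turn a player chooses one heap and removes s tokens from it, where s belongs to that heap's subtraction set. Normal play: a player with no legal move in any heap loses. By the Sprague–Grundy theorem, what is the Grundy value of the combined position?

All heaps use S = {3, 5, 6}:
G(0) = 0
G(1) = mex{} = 0
G(2) = mex{} = 0
G(3) = mex{0} = 1
G(4) = mex{0} = 1
G(5) = mex{0,0} = 1
G(6) = mex{1,0,0} = 2
G(7) = mex{1,0,0} = 2
G(8) = mex{1,1,0} = 2
G(9) = mex{2,1,1} = 0
G(10) = mex{2,1,1} = 0
G(11) = mex{2,2,1} = 0
G(12) = mex{0,2,2} = 1
G(13) = mex{0,2,2} = 1
G(14) = mex{0,0,2} = 1
G(15) = mex{1,0,0} = 2
G(16) = mex{1,0,0} = 2
G(17) = mex{1,1,0} = 2
G(18) = mex{2,1,1} = 0
G(19) = mex{2,1,1} = 0
G(20) = mex{2,2,1} = 0
Heap A: G(12) = 1.
Heap B: G(20) = 0.
Combined Grundy value = 1 ⊕ 0 = 1.

1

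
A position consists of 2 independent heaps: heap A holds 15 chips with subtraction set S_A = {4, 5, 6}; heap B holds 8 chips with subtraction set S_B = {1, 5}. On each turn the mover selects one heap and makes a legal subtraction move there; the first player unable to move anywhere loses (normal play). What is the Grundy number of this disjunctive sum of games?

Heap A, S = {4, 5, 6}:
n :  0  1  2  3  4  5  6  7  8  9 10 11 12 13 14 15
G :  0  0  0  0  1  1  1  1  2  2  0  0  0  0  1  1
G_A(15) = 1.
Heap B, S = {1, 5}:
n : 0 1 2 3 4 5 6 7 8
G : 0 1 0 1 0 1 0 1 0
G_B(8) = 0.
Combined Grundy value = 1 ⊕ 0 = 1.

1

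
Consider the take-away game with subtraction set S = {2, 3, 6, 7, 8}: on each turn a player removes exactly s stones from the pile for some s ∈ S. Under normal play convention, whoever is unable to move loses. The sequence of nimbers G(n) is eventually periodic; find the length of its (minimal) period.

14

G(0) = 0
G(1) = mex{} = 0
G(2) = mex{0} = 1
G(3) = mex{0,0} = 1
G(4) = mex{1,0} = 2
G(5) = mex{1,1} = 0
G(6) = mex{2,1,0} = 3
G(7) = mex{0,2,0,0} = 1
G(8) = mex{3,0,1,0,0} = 2
G(9) = mex{1,3,1,1,0} = 2
G(10) = mex{2,1,2,1,1} = 0
G(11) = mex{2,2,0,2,1} = 3
G(12) = mex{0,2,3,0,2} = 1
G(13) = mex{3,0,1,3,0} = 2
G(14) = mex{1,3,2,1,3} = 0
G(15) = mex{2,1,2,2,1} = 0
G(16) = mex{0,2,0,2,2} = 1
G(17) = mex{0,0,3,0,2} = 1
G(18) = mex{1,0,1,3,0} = 2
G(19) = mex{1,1,2,1,3} = 0
G(20) = mex{2,1,0,2,1} = 3
G(21) = mex{0,2,0,0,2} = 1
G(22) = mex{3,0,1,0,0} = 2
G(23) = mex{1,3,1,1,0} = 2
G(24) = mex{2,1,2,1,1} = 0
G(25) = mex{2,2,0,2,1} = 3
G(26) = mex{0,2,3,0,2} = 1
G(27) = mex{3,0,1,3,0} = 2
G(28) = mex{1,3,2,1,3} = 0
G(29) = mex{2,1,2,2,1} = 0
G(n+14) = G(n) holds for n = 0,…,7 (a full window of length max(S) = 8), so the sequence is purely periodic with period 14.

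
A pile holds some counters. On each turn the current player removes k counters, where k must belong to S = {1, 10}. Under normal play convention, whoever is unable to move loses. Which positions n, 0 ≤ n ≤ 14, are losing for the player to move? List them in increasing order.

0, 2, 4, 6, 8, 11, 13

n :  0  1  2  3  4  5  6  7  8  9 10 11 12 13 14
G :  0  1  0  1  0  1  0  1  0  1  2  0  1  0  1
P-positions are exactly the n with G(n) = 0.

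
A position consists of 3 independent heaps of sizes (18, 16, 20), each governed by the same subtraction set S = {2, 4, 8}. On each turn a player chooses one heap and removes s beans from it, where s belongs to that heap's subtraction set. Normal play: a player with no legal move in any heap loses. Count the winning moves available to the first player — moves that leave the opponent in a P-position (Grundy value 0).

All heaps use S = {2, 4, 8}:
G(0) = 0
G(1) = mex{} = 0
G(2) = mex{0} = 1
G(3) = mex{0} = 1
G(4) = mex{1,0} = 2
G(5) = mex{1,0} = 2
G(6) = mex{2,1} = 0
G(7) = mex{2,1} = 0
G(8) = mex{0,2,0} = 1
G(9) = mex{0,2,0} = 1
G(10) = mex{1,0,1} = 2
G(11) = mex{1,0,1} = 2
G(12) = mex{2,1,2} = 0
G(13) = mex{2,1,2} = 0
G(14) = mex{0,2,0} = 1
G(15) = mex{0,2,0} = 1
G(16) = mex{1,0,1} = 2
G(17) = mex{1,0,1} = 2
G(18) = mex{2,1,2} = 0
G(19) = mex{2,1,2} = 0
G(20) = mex{0,2,0} = 1
Heap A: G(18) = 0.
Heap B: G(16) = 2.
Heap C: G(20) = 1.
Combined Grundy value = 0 ⊕ 2 ⊕ 1 = 3.
A winning move leaves total XOR = 0, i.e. changes one component's Grundy value g to g ⊕ X where X is the current total.
Heap A: need g' = 0⊕3 = 3. Options: 18−2→G=2, 18−4→G=1, 18−8→G=2. Hits: 0.
Heap B: need g' = 2⊕3 = 1. Options: 16−2→G=1, 16−4→G=0, 16−8→G=1. Hits: 2.
Heap C: need g' = 1⊕3 = 2. Options: 20−2→G=0, 20−4→G=2, 20−8→G=0. Hits: 1.

3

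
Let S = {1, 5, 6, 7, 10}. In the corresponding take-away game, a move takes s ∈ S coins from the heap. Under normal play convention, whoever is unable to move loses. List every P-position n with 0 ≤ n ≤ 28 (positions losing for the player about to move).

n :  0  1  2  3  4  5  6  7  8  9 10 11 12 13 14 15 16 17 18 19 20 21 22 23 24 25 26 27 28
G :  0  1  0  1  0  1  2  3  2  3  2  3  4  0  1  0  1  0  1  2  3  2  3  2  3  4  0  1  0
P-positions are exactly the n with G(n) = 0.

0, 2, 4, 13, 15, 17, 26, 28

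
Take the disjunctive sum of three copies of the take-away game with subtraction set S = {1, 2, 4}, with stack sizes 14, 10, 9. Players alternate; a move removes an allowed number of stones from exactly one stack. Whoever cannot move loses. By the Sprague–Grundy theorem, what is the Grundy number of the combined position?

3

All stacks use S = {1, 2, 4}:
n :  0  1  2  3  4  5  6  7  8  9 10 11 12 13 14
G :  0  1  2  0  1  2  0  1  2  0  1  2  0  1  2
Stack A: G(14) = 2.
Stack B: G(10) = 1.
Stack C: G(9) = 0.
Combined Grundy value = 2 ⊕ 1 ⊕ 0 = 3.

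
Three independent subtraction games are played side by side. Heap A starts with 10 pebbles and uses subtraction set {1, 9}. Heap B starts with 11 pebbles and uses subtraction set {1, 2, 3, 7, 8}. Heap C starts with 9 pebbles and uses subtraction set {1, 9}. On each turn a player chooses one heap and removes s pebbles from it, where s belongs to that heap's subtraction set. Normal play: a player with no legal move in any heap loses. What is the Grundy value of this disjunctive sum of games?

Heap A, S = {1, 9}:
G(0) = 0
G(1) = mex{0} = 1
G(2) = mex{1} = 0
G(3) = mex{0} = 1
G(4) = mex{1} = 0
G(5) = mex{0} = 1
G(6) = mex{1} = 0
G(7) = mex{0} = 1
G(8) = mex{1} = 0
G(9) = mex{0,0} = 1
G(10) = mex{1,1} = 0
G_A(10) = 0.
Heap B, S = {1, 2, 3, 7, 8}:
n :  0  1  2  3  4  5  6  7  8  9 10 11
G :  0  1  2  3  0  1  2  3  4  0  1  2
G_B(11) = 2.
Heap C, S = {1, 9}:
n : 0 1 2 3 4 5 6 7 8 9
G : 0 1 0 1 0 1 0 1 0 1
G_C(9) = 1.
Combined Grundy value = 0 ⊕ 2 ⊕ 1 = 3.

3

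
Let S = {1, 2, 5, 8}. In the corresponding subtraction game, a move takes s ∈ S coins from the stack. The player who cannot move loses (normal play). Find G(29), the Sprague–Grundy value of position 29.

G(0) = 0
G(1) = mex{0} = 1
G(2) = mex{1,0} = 2
G(3) = mex{2,1} = 0
G(4) = mex{0,2} = 1
G(5) = mex{1,0,0} = 2
G(6) = mex{2,1,1} = 0
G(7) = mex{0,2,2} = 1
G(8) = mex{1,0,0,0} = 2
G(9) = mex{2,1,1,1} = 0
G(10) = mex{0,2,2,2} = 1
G(11) = mex{1,0,0,0} = 2
G(12) = mex{2,1,1,1} = 0
G(13) = mex{0,2,2,2} = 1
G(14) = mex{1,0,0,0} = 2
G(15) = mex{2,1,1,1} = 0
G(16) = mex{0,2,2,2} = 1
G(17) = mex{1,0,0,0} = 2
G(18) = mex{2,1,1,1} = 0
G(19) = mex{0,2,2,2} = 1
G(20) = mex{1,0,0,0} = 2
G(21) = mex{2,1,1,1} = 0
G(22) = mex{0,2,2,2} = 1
G(23) = mex{1,0,0,0} = 2
G(24) = mex{2,1,1,1} = 0
G(25) = mex{0,2,2,2} = 1
G(26) = mex{1,0,0,0} = 2
G(27) = mex{2,1,1,1} = 0
G(28) = mex{0,2,2,2} = 1
G(29) = mex{1,0,0,0} = 2

2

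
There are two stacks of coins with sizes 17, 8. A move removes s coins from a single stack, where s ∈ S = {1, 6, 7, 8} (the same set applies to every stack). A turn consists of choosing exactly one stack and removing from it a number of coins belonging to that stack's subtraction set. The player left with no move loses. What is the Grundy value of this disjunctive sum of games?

2

All stacks use S = {1, 6, 7, 8}:
G(0) = 0
G(1) = mex{0} = 1
G(2) = mex{1} = 0
G(3) = mex{0} = 1
G(4) = mex{1} = 0
G(5) = mex{0} = 1
G(6) = mex{1,0} = 2
G(7) = mex{2,1,0} = 3
G(8) = mex{3,0,1,0} = 2
G(9) = mex{2,1,0,1} = 3
G(10) = mex{3,0,1,0} = 2
G(11) = mex{2,1,0,1} = 3
G(12) = mex{3,2,1,0} = 4
G(13) = mex{4,3,2,1} = 0
G(14) = mex{0,2,3,2} = 1
G(15) = mex{1,3,2,3} = 0
G(16) = mex{0,2,3,2} = 1
G(17) = mex{1,3,2,3} = 0
Stack A: G(17) = 0.
Stack B: G(8) = 2.
Combined Grundy value = 0 ⊕ 2 = 2.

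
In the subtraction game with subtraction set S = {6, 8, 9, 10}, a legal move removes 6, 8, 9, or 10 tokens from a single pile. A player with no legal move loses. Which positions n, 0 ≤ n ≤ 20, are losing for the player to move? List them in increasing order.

n :  0  1  2  3  4  5  6  7  8  9 10 11 12 13 14 15 16 17 18 19 20
G :  0  0  0  0  0  0  1  1  1  1  1  1  2  2  2  2  0  0  0  0  0
P-positions are exactly the n with G(n) = 0.

0, 1, 2, 3, 4, 5, 16, 17, 18, 19, 20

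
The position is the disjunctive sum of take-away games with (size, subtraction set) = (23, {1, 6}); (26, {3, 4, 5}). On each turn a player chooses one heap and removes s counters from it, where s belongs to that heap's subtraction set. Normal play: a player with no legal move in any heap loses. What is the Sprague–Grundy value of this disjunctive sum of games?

0

Heap A, S = {1, 6}:
n :  0  1  2  3  4  5  6  7  8  9 10 11 12 13 14 15 16 17 18 19 20 21 22 23
G :  0  1  0  1  0  1  2  0  1  0  1  0  1  2  0  1  0  1  0  1  2  0  1  0
G_A(23) = 0.
Heap B, S = {3, 4, 5}:
n :  0  1  2  3  4  5  6  7  8  9 10 11 12 13 14 15 16 17 18 19 20 21 22 23 24 25 26
G :  0  0  0  1  1  1  2  2  0  0  0  1  1  1  2  2  0  0  0  1  1  1  2  2  0  0  0
G_B(26) = 0.
Combined Grundy value = 0 ⊕ 0 = 0.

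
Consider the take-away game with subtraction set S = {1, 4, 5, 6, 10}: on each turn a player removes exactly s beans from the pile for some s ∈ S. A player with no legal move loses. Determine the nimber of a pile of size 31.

n :  0  1  2  3  4  5  6  7  8  9 10 11 12 13 14 15 16 17 18 19 20 21 22 23 24 25 26 27 28 29 30 31
G :  0  1  0  1  2  3  2  3  4  0  1  0  1  2  3  2  3  4  0  1  0  1  2  3  2  3  4  0  1  0  1  2

2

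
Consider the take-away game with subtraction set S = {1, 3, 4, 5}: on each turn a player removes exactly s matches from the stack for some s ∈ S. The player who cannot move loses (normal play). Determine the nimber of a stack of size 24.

n :  0  1  2  3  4  5  6  7  8  9 10 11 12 13 14 15 16 17 18 19 20 21 22 23 24
G :  0  1  0  1  2  3  2  3  0  1  0  1  2  3  2  3  0  1  0  1  2  3  2  3  0

0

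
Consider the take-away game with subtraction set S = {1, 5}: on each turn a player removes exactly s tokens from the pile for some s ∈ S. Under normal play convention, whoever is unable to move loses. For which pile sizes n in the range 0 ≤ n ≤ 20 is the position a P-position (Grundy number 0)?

0, 2, 4, 6, 8, 10, 12, 14, 16, 18, 20

n :  0  1  2  3  4  5  6  7  8  9 10 11 12 13 14 15 16 17 18 19 20
G :  0  1  0  1  0  1  0  1  0  1  0  1  0  1  0  1  0  1  0  1  0
P-positions are exactly the n with G(n) = 0.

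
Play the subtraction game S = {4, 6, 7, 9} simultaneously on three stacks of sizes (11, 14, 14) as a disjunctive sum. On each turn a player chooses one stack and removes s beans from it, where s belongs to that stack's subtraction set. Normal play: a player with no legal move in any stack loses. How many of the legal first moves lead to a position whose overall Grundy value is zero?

5

All stacks use S = {4, 6, 7, 9}:
n :  0  1  2  3  4  5  6  7  8  9 10 11 12 13 14
G :  0  0  0  0  1  1  1  1  2  2  2  2  3  0  0
Stack A: G(11) = 2.
Stack B: G(14) = 0.
Stack C: G(14) = 0.
Combined Grundy value = 2 ⊕ 0 ⊕ 0 = 2.
A winning move leaves total XOR = 0, i.e. changes one component's Grundy value g to g ⊕ X where X is the current total.
Stack A: need g' = 2⊕2 = 0. Options: 11−4→G=1, 11−6→G=1, 11−7→G=1, 11−9→G=0. Hits: 1.
Stack B: need g' = 0⊕2 = 2. Options: 14−4→G=2, 14−6→G=2, 14−7→G=1, 14−9→G=1. Hits: 2.
Stack C: need g' = 0⊕2 = 2. Options: 14−4→G=2, 14−6→G=2, 14−7→G=1, 14−9→G=1. Hits: 2.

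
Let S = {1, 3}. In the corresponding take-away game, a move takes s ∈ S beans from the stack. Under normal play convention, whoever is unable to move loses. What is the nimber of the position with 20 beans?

G(0) = 0
G(1) = mex{0} = 1
G(2) = mex{1} = 0
G(3) = mex{0,0} = 1
G(4) = mex{1,1} = 0
G(5) = mex{0,0} = 1
G(6) = mex{1,1} = 0
G(7) = mex{0,0} = 1
G(8) = mex{1,1} = 0
G(9) = mex{0,0} = 1
G(10) = mex{1,1} = 0
G(11) = mex{0,0} = 1
G(12) = mex{1,1} = 0
G(13) = mex{0,0} = 1
G(14) = mex{1,1} = 0
G(15) = mex{0,0} = 1
G(16) = mex{1,1} = 0
G(17) = mex{0,0} = 1
G(18) = mex{1,1} = 0
G(19) = mex{0,0} = 1
G(20) = mex{1,1} = 0

0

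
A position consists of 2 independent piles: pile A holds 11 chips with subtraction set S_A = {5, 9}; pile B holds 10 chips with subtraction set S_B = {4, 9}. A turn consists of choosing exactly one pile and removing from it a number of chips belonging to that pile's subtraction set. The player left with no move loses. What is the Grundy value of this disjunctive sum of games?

Pile A, S = {5, 9}:
n :  0  1  2  3  4  5  6  7  8  9 10 11
G :  0  0  0  0  0  1  1  1  1  1  2  2
G_A(11) = 2.
Pile B, S = {4, 9}:
G(0) = 0
G(1) = mex{} = 0
G(2) = mex{} = 0
G(3) = mex{} = 0
G(4) = mex{0} = 1
G(5) = mex{0} = 1
G(6) = mex{0} = 1
G(7) = mex{0} = 1
G(8) = mex{1} = 0
G(9) = mex{1,0} = 2
G(10) = mex{1,0} = 2
G_B(10) = 2.
Combined Grundy value = 2 ⊕ 2 = 0.

0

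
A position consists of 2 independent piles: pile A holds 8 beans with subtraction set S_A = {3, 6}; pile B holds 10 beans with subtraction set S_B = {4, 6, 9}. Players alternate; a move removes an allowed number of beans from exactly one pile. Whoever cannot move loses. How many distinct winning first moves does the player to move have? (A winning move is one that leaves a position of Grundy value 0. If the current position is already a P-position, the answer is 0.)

0

Pile A, S = {3, 6}:
n : 0 1 2 3 4 5 6 7 8
G : 0 0 0 1 1 1 2 2 2
G_A(8) = 2.
Pile B, S = {4, 6, 9}:
G(0) = 0
G(1) = mex{} = 0
G(2) = mex{} = 0
G(3) = mex{} = 0
G(4) = mex{0} = 1
G(5) = mex{0} = 1
G(6) = mex{0,0} = 1
G(7) = mex{0,0} = 1
G(8) = mex{1,0} = 2
G(9) = mex{1,0,0} = 2
G(10) = mex{1,1,0} = 2
G_B(10) = 2.
Combined Grundy value = 2 ⊕ 2 = 0.
A winning move leaves total XOR = 0, i.e. changes one component's Grundy value g to g ⊕ X where X is the current total.
Pile A: target g' = 2⊕0 = 2, but every legal move changes the Grundy value (mex property), so 0 moves.
Pile B: target g' = 2⊕0 = 2, but every legal move changes the Grundy value (mex property), so 0 moves.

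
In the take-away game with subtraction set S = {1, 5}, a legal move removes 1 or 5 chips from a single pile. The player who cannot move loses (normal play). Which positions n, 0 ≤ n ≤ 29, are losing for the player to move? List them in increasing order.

0, 2, 4, 6, 8, 10, 12, 14, 16, 18, 20, 22, 24, 26, 28

n :  0  1  2  3  4  5  6  7  8  9 10 11 12 13 14 15 16 17 18 19 20 21 22 23 24 25 26 27 28 29
G :  0  1  0  1  0  1  0  1  0  1  0  1  0  1  0  1  0  1  0  1  0  1  0  1  0  1  0  1  0  1
P-positions are exactly the n with G(n) = 0.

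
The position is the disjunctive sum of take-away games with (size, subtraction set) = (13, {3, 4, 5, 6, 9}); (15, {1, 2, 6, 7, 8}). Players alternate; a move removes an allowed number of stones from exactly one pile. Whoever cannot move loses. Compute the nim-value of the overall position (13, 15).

0

Pile A, S = {3, 4, 5, 6, 9}:
G(0) = 0
G(1) = mex{} = 0
G(2) = mex{} = 0
G(3) = mex{0} = 1
G(4) = mex{0,0} = 1
G(5) = mex{0,0,0} = 1
G(6) = mex{1,0,0,0} = 2
G(7) = mex{1,1,0,0} = 2
G(8) = mex{1,1,1,0} = 2
G(9) = mex{2,1,1,1,0} = 3
G(10) = mex{2,2,1,1,0} = 3
G(11) = mex{2,2,2,1,0} = 3
G(12) = mex{3,2,2,2,1} = 0
G(13) = mex{3,3,2,2,1} = 0
G_A(13) = 0.
Pile B, S = {1, 2, 6, 7, 8}:
n :  0  1  2  3  4  5  6  7  8  9 10 11 12 13 14 15
G :  0  1  2  0  1  2  3  4  5  3  4  5  0  1  2  0
G_B(15) = 0.
Combined Grundy value = 0 ⊕ 0 = 0.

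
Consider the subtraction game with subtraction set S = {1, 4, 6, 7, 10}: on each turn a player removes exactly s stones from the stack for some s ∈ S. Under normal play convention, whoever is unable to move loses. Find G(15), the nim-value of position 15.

5

G(0) = 0
G(1) = mex{0} = 1
G(2) = mex{1} = 0
G(3) = mex{0} = 1
G(4) = mex{1,0} = 2
G(5) = mex{2,1} = 0
G(6) = mex{0,0,0} = 1
G(7) = mex{1,1,1,0} = 2
G(8) = mex{2,2,0,1} = 3
G(9) = mex{3,0,1,0} = 2
G(10) = mex{2,1,2,1,0} = 3
G(11) = mex{3,2,0,2,1} = 4
G(12) = mex{4,3,1,0,0} = 2
G(13) = mex{2,2,2,1,1} = 0
G(14) = mex{0,3,3,2,2} = 1
G(15) = mex{1,4,2,3,0} = 5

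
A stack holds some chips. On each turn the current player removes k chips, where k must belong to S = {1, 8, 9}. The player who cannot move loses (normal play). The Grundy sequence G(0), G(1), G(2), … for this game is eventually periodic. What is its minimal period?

n :  0  1  2  3  4  5  6  7  8  9 10 11 12 13 14 15 16 17 18 19 20 21 22 23 24 25 26 27 28 29 30 31 32 33
G :  0  1  0  1  0  1  0  1  2  3  2  3  2  3  2  3  0  1  0  1  0  1  0  1  2  3  2  3  2  3  2  3  0  1
G(n+16) = G(n) holds for n = 0,…,8 (a full window of length max(S) = 9), so the sequence is purely periodic with period 16.

16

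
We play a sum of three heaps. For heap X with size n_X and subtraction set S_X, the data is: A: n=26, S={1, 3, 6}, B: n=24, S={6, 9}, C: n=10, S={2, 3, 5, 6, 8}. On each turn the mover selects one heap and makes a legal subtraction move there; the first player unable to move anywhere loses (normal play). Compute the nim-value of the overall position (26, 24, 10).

3

Heap A, S = {1, 3, 6}:
n :  0  1  2  3  4  5  6  7  8  9 10 11 12 13 14 15 16 17 18 19 20 21 22 23 24 25 26
G :  0  1  0  1  0  1  2  3  2  0  1  0  1  0  1  2  3  2  0  1  0  1  0  1  2  3  2
G_A(26) = 2.
Heap B, S = {6, 9}:
G(0) = 0
G(1) = mex{} = 0
G(2) = mex{} = 0
G(3) = mex{} = 0
G(4) = mex{} = 0
G(5) = mex{} = 0
G(6) = mex{0} = 1
G(7) = mex{0} = 1
G(8) = mex{0} = 1
G(9) = mex{0,0} = 1
G(10) = mex{0,0} = 1
G(11) = mex{0,0} = 1
G(12) = mex{1,0} = 2
G(13) = mex{1,0} = 2
G(14) = mex{1,0} = 2
G(15) = mex{1,1} = 0
G(16) = mex{1,1} = 0
G(17) = mex{1,1} = 0
G(18) = mex{2,1} = 0
G(19) = mex{2,1} = 0
G(20) = mex{2,1} = 0
G(21) = mex{0,2} = 1
G(22) = mex{0,2} = 1
G(23) = mex{0,2} = 1
G(24) = mex{0,0} = 1
G_B(24) = 1.
Heap C, S = {2, 3, 5, 6, 8}:
G(0) = 0
G(1) = mex{} = 0
G(2) = mex{0} = 1
G(3) = mex{0,0} = 1
G(4) = mex{1,0} = 2
G(5) = mex{1,1,0} = 2
G(6) = mex{2,1,0,0} = 3
G(7) = mex{2,2,1,0} = 3
G(8) = mex{3,2,1,1,0} = 4
G(9) = mex{3,3,2,1,0} = 4
G(10) = mex{4,3,2,2,1} = 0
G_C(10) = 0.
Combined Grundy value = 2 ⊕ 1 ⊕ 0 = 3.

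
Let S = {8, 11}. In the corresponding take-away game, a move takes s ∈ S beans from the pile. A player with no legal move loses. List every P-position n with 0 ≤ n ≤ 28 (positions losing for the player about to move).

n :  0  1  2  3  4  5  6  7  8  9 10 11 12 13 14 15 16 17 18 19 20 21 22 23 24 25 26 27 28
G :  0  0  0  0  0  0  0  0  1  1  1  1  1  1  1  1  2  2  2  0  0  0  0  0  0  0  0  1  1
P-positions are exactly the n with G(n) = 0.

0, 1, 2, 3, 4, 5, 6, 7, 19, 20, 21, 22, 23, 24, 25, 26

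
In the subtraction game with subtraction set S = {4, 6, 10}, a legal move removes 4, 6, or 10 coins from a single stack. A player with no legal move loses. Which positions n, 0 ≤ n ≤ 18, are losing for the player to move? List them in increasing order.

G(0) = 0
G(1) = mex{} = 0
G(2) = mex{} = 0
G(3) = mex{} = 0
G(4) = mex{0} = 1
G(5) = mex{0} = 1
G(6) = mex{0,0} = 1
G(7) = mex{0,0} = 1
G(8) = mex{1,0} = 2
G(9) = mex{1,0} = 2
G(10) = mex{1,1,0} = 2
G(11) = mex{1,1,0} = 2
G(12) = mex{2,1,0} = 3
G(13) = mex{2,1,0} = 3
G(14) = mex{2,2,1} = 0
G(15) = mex{2,2,1} = 0
G(16) = mex{3,2,1} = 0
G(17) = mex{3,2,1} = 0
G(18) = mex{0,3,2} = 1
P-positions are exactly the n with G(n) = 0.

0, 1, 2, 3, 14, 15, 16, 17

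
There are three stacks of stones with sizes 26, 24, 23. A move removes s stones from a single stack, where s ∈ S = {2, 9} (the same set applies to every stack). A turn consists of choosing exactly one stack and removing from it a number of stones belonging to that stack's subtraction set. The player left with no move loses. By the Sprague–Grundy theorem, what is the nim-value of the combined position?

1

All stacks use S = {2, 9}:
G(0) = 0
G(1) = mex{} = 0
G(2) = mex{0} = 1
G(3) = mex{0} = 1
G(4) = mex{1} = 0
G(5) = mex{1} = 0
G(6) = mex{0} = 1
G(7) = mex{0} = 1
G(8) = mex{1} = 0
G(9) = mex{1,0} = 2
G(10) = mex{0,0} = 1
G(11) = mex{2,1} = 0
G(12) = mex{1,1} = 0
G(13) = mex{0,0} = 1
G(14) = mex{0,0} = 1
G(15) = mex{1,1} = 0
G(16) = mex{1,1} = 0
G(17) = mex{0,0} = 1
G(18) = mex{0,2} = 1
G(19) = mex{1,1} = 0
G(20) = mex{1,0} = 2
G(21) = mex{0,0} = 1
G(22) = mex{2,1} = 0
G(23) = mex{1,1} = 0
G(24) = mex{0,0} = 1
G(25) = mex{0,0} = 1
G(26) = mex{1,1} = 0
Stack A: G(26) = 0.
Stack B: G(24) = 1.
Stack C: G(23) = 0.
Combined Grundy value = 0 ⊕ 1 ⊕ 0 = 1.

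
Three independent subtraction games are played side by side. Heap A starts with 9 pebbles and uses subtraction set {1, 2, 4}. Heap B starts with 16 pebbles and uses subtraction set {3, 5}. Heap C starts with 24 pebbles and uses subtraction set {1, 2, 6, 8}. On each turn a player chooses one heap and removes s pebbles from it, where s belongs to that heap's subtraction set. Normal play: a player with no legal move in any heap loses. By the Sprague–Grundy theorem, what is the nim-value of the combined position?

Heap A, S = {1, 2, 4}:
G(0) = 0
G(1) = mex{0} = 1
G(2) = mex{1,0} = 2
G(3) = mex{2,1} = 0
G(4) = mex{0,2,0} = 1
G(5) = mex{1,0,1} = 2
G(6) = mex{2,1,2} = 0
G(7) = mex{0,2,0} = 1
G(8) = mex{1,0,1} = 2
G(9) = mex{2,1,2} = 0
G_A(9) = 0.
Heap B, S = {3, 5}:
n :  0  1  2  3  4  5  6  7  8  9 10 11 12 13 14 15 16
G :  0  0  0  1  1  1  2  2  0  0  0  1  1  1  2  2  0
G_B(16) = 0.
Heap C, S = {1, 2, 6, 8}:
n :  0  1  2  3  4  5  6  7  8  9 10 11 12 13 14 15 16 17 18 19 20 21 22 23 24
G :  0  1  2  0  1  2  3  0  1  2  0  1  2  3  0  1  2  0  1  2  3  0  1  2  0
G_C(24) = 0.
Combined Grundy value = 0 ⊕ 0 ⊕ 0 = 0.

0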